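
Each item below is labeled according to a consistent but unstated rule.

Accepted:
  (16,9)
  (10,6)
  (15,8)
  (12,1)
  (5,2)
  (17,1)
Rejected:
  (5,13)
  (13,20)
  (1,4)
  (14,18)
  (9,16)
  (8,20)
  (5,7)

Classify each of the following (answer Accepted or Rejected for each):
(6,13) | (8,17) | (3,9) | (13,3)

A rule that fits every label: first > second — true of each 'Accepted' example, false of each 'Rejected' one.
(6,13): 6 < 13 — lacks this property, so Rejected.
(8,17): 8 < 17 — lacks this property, so Rejected.
(3,9): 3 < 9 — lacks this property, so Rejected.
(13,3): 13 > 3 — meets the rule, so Accepted.

Rejected, Rejected, Rejected, Accepted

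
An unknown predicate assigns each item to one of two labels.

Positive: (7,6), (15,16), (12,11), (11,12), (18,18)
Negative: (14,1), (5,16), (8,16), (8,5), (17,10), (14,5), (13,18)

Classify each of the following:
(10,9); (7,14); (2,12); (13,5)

Positive, Negative, Negative, Negative

The distinguishing property — |first − second| ≤ 1 — holds for all the 'Positive' cases and none of the 'Negative' cases.
(10,9) → |10−9| = 1 → Positive. (7,14) → |7−14| = 7 → Negative. (2,12) → |2−12| = 10 → Negative. (13,5) → |13−5| = 8 → Negative.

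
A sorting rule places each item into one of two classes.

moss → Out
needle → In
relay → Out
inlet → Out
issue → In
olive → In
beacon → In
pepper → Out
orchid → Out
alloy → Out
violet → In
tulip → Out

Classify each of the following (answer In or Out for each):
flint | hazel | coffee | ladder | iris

The distinguishing property — has ≥ 3 vowels — holds for all the 'In' cases and none of the 'Out' cases.

Out, Out, In, Out, Out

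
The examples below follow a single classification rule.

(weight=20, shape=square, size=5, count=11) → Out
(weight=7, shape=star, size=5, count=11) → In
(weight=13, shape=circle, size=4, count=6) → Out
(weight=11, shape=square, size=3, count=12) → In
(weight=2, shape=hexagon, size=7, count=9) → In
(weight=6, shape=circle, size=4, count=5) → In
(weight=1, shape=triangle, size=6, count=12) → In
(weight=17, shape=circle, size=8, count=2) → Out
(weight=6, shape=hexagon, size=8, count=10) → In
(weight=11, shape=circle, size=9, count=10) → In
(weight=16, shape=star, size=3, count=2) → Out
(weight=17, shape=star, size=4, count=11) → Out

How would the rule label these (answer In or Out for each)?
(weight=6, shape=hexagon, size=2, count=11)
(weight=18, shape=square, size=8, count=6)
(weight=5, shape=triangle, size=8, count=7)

A rule that fits every label: weight ≤ 11 — true of each 'In' example, false of each 'Out' one.

In, Out, In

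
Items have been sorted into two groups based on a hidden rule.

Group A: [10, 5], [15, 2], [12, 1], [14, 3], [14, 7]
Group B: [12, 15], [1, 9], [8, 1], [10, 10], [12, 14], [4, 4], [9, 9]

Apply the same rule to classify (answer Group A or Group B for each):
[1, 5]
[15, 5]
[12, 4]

Every 'Group A' example satisfies: first > second AND sum ≥ 10. None of the 'Group B' examples do.
[1, 5] — 1 < 5, 1+5 = 6, hence Group B.
[15, 5] — 15 > 5, 15+5 = 20, hence Group A.
[12, 4] — 12 > 4, 12+4 = 16, hence Group A.

Group B, Group A, Group A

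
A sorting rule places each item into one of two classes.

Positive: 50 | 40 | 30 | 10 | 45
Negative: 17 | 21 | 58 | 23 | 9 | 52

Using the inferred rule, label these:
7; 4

Negative, Negative

Every 'Positive' example satisfies: multiple of 5. None of the 'Negative' examples do.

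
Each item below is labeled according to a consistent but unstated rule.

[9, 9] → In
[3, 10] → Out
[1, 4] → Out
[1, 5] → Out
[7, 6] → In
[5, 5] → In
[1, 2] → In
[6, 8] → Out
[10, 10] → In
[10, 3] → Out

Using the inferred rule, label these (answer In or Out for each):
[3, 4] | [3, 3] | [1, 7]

In, In, Out

The distinguishing property — |first − second| ≤ 1 — holds for all the 'In' cases and none of the 'Out' cases.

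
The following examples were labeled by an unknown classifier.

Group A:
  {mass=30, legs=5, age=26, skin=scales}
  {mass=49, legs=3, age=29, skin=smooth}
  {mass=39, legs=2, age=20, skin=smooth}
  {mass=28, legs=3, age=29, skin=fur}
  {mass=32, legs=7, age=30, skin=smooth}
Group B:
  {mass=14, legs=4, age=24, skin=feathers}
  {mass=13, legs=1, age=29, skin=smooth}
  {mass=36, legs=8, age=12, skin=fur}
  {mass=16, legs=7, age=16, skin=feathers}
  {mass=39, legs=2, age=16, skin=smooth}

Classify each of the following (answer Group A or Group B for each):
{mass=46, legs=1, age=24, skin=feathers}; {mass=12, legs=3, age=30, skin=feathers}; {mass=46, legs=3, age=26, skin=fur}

Group A, Group B, Group A

The distinguishing property — mass ≥ 16 AND age ≥ 20 — holds for all the 'Group A' cases and none of the 'Group B' cases.
{mass=46, legs=1, age=24, skin=feathers}: Group A (mass = 46, age = 24).
{mass=12, legs=3, age=30, skin=feathers}: Group B (mass = 12, age = 30).
{mass=46, legs=3, age=26, skin=fur}: Group A (mass = 46, age = 26).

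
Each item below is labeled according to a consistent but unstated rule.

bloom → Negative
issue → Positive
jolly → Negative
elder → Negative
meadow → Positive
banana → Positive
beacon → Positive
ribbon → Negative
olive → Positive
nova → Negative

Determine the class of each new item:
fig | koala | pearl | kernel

One predicate separates the groups cleanly: has ≥ 3 vowels.

Negative, Positive, Negative, Negative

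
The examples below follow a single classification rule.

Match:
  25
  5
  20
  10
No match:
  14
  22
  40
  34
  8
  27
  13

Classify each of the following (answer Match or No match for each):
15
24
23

Match, No match, No match

The classifier is using: multiple of 5 AND at most 25.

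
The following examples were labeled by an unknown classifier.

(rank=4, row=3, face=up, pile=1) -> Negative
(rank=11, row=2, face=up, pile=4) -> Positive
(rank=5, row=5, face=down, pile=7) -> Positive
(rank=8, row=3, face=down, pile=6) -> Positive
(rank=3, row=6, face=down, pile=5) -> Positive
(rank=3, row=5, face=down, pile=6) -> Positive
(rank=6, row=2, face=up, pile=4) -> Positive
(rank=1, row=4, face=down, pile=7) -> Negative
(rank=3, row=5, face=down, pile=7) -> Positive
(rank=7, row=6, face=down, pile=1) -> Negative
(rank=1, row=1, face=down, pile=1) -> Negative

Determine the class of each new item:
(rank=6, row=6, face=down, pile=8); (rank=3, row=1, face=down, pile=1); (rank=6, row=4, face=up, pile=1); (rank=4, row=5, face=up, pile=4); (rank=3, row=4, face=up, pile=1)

Positive, Negative, Negative, Positive, Negative

All 'Positive' examples share one property — pile ≥ 4 AND rank ≥ 3 — and every 'Negative' example lacks it.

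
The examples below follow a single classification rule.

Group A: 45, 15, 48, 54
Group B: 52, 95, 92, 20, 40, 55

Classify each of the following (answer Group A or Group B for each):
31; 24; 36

Group B, Group A, Group A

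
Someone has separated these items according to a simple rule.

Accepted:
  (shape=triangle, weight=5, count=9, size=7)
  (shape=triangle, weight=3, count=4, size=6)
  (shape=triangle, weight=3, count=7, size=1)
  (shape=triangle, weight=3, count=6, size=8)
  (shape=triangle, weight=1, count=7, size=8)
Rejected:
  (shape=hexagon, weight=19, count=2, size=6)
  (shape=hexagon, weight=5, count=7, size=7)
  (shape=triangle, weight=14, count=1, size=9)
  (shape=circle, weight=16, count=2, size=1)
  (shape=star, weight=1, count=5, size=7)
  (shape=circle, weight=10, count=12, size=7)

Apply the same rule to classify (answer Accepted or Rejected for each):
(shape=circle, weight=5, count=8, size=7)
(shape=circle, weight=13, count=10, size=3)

Rejected, Rejected

All 'Accepted' examples share one property — shape is triangle AND size ≤ 8 — and every 'Rejected' example lacks it.
(shape=circle, weight=5, count=8, size=7) — shape is circle, size = 7, hence Rejected.
(shape=circle, weight=13, count=10, size=3) — shape is circle, size = 3, hence Rejected.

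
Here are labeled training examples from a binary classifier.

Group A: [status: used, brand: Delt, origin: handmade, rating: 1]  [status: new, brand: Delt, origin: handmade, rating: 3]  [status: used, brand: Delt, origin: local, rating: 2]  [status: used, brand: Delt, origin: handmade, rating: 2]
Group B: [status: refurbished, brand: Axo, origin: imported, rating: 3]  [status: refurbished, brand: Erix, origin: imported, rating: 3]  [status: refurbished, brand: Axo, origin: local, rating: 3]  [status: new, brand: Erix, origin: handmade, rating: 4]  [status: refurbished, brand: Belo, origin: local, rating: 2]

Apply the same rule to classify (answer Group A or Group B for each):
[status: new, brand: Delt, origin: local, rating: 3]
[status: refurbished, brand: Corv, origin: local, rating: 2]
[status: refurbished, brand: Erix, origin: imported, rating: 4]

Group A, Group B, Group B

All 'Group A' examples share one property — brand is Delt — and every 'Group B' example lacks it.
[status: new, brand: Delt, origin: local, rating: 3] → brand is Delt → Group A.
[status: refurbished, brand: Corv, origin: local, rating: 2] → brand is Corv → Group B.
[status: refurbished, brand: Erix, origin: imported, rating: 4] → brand is Erix → Group B.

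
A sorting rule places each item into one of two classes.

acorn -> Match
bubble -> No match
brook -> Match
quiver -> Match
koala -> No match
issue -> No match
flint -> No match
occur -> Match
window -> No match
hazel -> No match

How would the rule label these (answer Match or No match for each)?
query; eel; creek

Match, No match, Match

Every 'Match' example satisfies: contains 'r'. None of the 'No match' examples do.
query → has 'r' → Match.
eel → no 'r' → No match.
creek → has 'r' → Match.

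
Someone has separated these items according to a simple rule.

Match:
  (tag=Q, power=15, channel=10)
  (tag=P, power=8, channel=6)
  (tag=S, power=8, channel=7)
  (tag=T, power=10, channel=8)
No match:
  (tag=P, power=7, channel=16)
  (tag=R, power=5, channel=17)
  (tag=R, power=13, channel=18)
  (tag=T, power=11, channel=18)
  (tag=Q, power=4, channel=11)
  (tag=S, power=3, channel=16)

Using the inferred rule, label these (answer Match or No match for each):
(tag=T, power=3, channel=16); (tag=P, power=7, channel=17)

No match, No match

The distinguishing property — channel ≤ 10 — holds for all the 'Match' cases and none of the 'No match' cases.
(tag=T, power=3, channel=16): channel = 16, doesn't match → No match.
(tag=P, power=7, channel=17): channel = 17, doesn't match → No match.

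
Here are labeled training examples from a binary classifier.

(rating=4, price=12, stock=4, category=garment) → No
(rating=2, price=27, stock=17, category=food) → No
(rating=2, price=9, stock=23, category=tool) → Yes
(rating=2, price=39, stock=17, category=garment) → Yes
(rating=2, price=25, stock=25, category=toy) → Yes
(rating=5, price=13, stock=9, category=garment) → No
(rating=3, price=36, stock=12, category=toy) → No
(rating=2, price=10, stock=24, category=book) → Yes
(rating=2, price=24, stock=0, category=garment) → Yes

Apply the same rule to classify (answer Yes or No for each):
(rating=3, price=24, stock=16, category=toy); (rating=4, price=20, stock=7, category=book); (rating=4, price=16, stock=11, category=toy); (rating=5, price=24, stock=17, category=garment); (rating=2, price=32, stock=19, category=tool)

No, No, No, No, Yes

The common property of the 'Yes' items is: rating = 2 AND price ≠ 27. No 'No' item has it.
(rating=3, price=24, stock=16, category=toy): rating = 3, price = 24 — does not satisfy this, so No. (rating=4, price=20, stock=7, category=book): rating = 4, price = 20 — does not satisfy this, so No. (rating=4, price=16, stock=11, category=toy): rating = 4, price = 16 — does not satisfy this, so No. (rating=5, price=24, stock=17, category=garment): rating = 5, price = 24 — does not satisfy this, so No. (rating=2, price=32, stock=19, category=tool): rating = 2, price = 32 — has this property, so Yes.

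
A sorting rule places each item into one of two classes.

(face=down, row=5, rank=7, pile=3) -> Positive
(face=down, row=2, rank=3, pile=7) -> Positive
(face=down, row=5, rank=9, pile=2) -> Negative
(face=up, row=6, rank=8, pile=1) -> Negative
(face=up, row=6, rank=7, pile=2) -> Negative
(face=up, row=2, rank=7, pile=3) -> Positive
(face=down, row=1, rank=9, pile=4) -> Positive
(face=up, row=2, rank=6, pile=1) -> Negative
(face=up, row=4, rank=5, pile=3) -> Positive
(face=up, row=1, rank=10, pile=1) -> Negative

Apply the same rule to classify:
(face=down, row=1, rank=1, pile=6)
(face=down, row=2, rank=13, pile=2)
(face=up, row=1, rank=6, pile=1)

Positive, Negative, Negative

'Positive' ⟺ pile ≥ 3.
(face=down, row=1, rank=1, pile=6): pile = 6, passes → Positive.
(face=down, row=2, rank=13, pile=2): pile = 2, fails this test → Negative.
(face=up, row=1, rank=6, pile=1): pile = 1, fails this test → Negative.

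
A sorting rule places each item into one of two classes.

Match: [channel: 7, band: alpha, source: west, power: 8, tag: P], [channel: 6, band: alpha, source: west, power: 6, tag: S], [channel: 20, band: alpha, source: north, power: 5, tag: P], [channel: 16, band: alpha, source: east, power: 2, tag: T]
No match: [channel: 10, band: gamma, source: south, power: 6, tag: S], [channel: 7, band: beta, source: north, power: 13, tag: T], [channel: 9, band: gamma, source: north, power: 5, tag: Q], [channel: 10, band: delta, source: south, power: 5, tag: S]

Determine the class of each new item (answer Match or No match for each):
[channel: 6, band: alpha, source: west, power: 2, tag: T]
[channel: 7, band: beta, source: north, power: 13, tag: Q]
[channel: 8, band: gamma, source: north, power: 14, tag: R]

Match, No match, No match

One predicate separates the groups cleanly: band is alpha.
[channel: 6, band: alpha, source: west, power: 2, tag: T] → band is alpha → Match.
[channel: 7, band: beta, source: north, power: 13, tag: Q] → band is beta → No match.
[channel: 8, band: gamma, source: north, power: 14, tag: R] → band is gamma → No match.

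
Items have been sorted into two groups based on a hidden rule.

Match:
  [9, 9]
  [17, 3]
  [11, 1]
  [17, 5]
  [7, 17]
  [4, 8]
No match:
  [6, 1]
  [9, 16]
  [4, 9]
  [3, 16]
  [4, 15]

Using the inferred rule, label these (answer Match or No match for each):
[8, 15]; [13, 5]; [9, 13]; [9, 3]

No match, Match, Match, Match

The classifier is using: sum is even.
No match: [8, 15], since 8+15 = 23.
Match: [13, 5], since 13+5 = 18.
Match: [9, 13], since 9+13 = 22.
Match: [9, 3], since 9+3 = 12.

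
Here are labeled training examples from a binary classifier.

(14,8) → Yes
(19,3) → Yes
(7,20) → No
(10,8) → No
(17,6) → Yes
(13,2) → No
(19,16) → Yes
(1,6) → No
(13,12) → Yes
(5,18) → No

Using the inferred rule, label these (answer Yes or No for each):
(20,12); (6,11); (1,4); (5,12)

Yes, No, No, No

'Yes' ⟺ first > second AND sum ≥ 22.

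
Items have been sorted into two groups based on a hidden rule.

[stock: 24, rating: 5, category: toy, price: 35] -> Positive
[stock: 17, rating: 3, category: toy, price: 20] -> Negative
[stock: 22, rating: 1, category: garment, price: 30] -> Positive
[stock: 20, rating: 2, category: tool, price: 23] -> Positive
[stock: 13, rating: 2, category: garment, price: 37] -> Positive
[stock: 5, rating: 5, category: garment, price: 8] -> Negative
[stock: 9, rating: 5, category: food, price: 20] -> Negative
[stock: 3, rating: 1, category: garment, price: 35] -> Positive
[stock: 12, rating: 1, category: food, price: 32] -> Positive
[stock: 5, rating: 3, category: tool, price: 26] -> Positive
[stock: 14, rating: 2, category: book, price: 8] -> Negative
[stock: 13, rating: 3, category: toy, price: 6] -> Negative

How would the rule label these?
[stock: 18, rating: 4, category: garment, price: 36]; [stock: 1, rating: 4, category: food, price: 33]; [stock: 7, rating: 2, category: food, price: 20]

Positive, Positive, Negative

One predicate separates the groups cleanly: price ≥ 23.
[stock: 18, rating: 4, category: garment, price: 36] → price = 36 → Positive. [stock: 1, rating: 4, category: food, price: 33] → price = 33 → Positive. [stock: 7, rating: 2, category: food, price: 20] → price = 20 → Negative.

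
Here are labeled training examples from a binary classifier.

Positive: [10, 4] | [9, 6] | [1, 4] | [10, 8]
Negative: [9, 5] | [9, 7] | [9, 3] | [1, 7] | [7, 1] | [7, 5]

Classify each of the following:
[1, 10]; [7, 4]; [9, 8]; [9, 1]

Positive, Positive, Positive, Negative

'Positive' ⟺ second is even.
Positive: [1, 10], since second 10. Positive: [7, 4], since second 4. Positive: [9, 8], since second 8. Negative: [9, 1], since second 1.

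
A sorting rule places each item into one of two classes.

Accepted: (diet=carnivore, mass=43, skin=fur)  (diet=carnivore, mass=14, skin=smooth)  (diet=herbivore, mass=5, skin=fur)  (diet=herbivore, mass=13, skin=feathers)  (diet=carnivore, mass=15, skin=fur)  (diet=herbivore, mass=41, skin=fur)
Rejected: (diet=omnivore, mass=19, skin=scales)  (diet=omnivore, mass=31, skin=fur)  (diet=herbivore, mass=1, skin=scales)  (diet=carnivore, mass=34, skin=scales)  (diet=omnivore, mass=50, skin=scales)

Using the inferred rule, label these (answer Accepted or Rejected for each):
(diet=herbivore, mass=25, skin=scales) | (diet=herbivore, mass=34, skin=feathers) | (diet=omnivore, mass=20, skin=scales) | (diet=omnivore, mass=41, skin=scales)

A rule that fits every label: skin is not scales AND mass ≠ 31 — true of each 'Accepted' example, false of each 'Rejected' one.
(diet=herbivore, mass=25, skin=scales): skin is scales, mass = 25 — lacks this property, so Rejected. (diet=herbivore, mass=34, skin=feathers): skin is feathers, mass = 34 — has this property, so Accepted. (diet=omnivore, mass=20, skin=scales): skin is scales, mass = 20 — lacks this property, so Rejected. (diet=omnivore, mass=41, skin=scales): skin is scales, mass = 41 — lacks this property, so Rejected.

Rejected, Accepted, Rejected, Rejected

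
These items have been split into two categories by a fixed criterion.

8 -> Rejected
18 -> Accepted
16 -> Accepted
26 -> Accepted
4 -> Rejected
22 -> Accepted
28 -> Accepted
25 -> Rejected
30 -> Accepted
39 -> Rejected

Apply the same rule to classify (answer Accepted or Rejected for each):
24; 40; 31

Accepted, Accepted, Rejected

The classifier is using: even AND at least 16.
24 — 24 is even, 24 ≥ 16, hence Accepted. 40 — 40 is even, 40 ≥ 16, hence Accepted. 31 — 31 is odd, 31 ≥ 16, hence Rejected.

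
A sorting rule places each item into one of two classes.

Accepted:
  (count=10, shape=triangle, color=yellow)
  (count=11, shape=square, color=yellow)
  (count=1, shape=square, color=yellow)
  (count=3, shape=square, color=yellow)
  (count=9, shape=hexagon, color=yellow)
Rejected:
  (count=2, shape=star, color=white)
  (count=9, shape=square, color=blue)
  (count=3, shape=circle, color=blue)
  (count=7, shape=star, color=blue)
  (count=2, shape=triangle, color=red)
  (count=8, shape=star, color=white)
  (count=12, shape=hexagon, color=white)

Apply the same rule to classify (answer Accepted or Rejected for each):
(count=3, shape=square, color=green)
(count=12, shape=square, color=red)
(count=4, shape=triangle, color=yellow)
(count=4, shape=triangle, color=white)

Rejected, Rejected, Accepted, Rejected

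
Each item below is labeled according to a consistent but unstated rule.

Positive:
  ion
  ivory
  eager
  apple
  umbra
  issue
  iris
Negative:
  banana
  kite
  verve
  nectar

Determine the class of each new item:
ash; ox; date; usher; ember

Positive, Positive, Negative, Positive, Positive

The rule appears to be: starts with a vowel.
ash: starts with 'a' — passes, so Positive. ox: starts with 'o' — passes, so Positive. date: starts with 'd' — does not fit, so Negative. usher: starts with 'u' — passes, so Positive. ember: starts with 'e' — passes, so Positive.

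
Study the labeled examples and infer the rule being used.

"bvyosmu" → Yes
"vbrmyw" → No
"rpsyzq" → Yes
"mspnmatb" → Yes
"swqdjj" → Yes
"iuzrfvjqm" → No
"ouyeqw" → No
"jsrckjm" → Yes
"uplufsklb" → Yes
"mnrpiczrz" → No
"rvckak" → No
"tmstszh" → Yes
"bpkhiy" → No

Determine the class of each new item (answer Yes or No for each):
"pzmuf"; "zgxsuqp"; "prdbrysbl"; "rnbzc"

No, Yes, Yes, No

All 'Yes' examples share one property — contains 's' — and every 'No' example lacks it.
"pzmuf" → no 's' → No. "zgxsuqp" → has 's' → Yes. "prdbrysbl" → has 's' → Yes. "rnbzc" → no 's' → No.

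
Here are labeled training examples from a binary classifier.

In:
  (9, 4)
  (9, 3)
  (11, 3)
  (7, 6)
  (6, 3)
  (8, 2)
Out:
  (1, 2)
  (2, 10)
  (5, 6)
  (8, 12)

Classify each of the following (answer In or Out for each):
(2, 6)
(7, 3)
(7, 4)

Out, In, In

One predicate separates the groups cleanly: first > second.
(2, 6) — 2 < 6, hence Out. (7, 3) — 7 > 3, hence In. (7, 4) — 7 > 4, hence In.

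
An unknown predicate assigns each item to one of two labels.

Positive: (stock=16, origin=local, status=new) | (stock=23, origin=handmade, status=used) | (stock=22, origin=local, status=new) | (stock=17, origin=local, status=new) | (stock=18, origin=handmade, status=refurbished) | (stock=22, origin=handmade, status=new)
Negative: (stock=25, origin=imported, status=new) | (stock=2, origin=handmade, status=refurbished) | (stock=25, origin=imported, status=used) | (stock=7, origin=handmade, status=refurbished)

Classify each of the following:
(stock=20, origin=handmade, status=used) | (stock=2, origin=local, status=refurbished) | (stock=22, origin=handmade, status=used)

Positive, Negative, Positive

Every 'Positive' example satisfies: stock ≥ 16 AND stock ≤ 23. None of the 'Negative' examples do.
(stock=20, origin=handmade, status=used) → stock = 20 → Positive. (stock=2, origin=local, status=refurbished) → stock = 2 → Negative. (stock=22, origin=handmade, status=used) → stock = 22 → Positive.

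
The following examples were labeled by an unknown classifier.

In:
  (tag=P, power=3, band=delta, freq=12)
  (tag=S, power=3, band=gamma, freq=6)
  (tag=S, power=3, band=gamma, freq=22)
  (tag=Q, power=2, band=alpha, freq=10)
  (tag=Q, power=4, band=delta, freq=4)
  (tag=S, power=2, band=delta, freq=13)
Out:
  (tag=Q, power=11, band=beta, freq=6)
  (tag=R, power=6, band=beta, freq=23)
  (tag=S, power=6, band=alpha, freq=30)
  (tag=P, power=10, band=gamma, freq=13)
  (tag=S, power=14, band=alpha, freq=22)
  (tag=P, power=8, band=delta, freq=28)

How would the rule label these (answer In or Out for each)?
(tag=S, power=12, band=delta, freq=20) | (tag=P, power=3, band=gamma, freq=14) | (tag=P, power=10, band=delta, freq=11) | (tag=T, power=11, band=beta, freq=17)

Out, In, Out, Out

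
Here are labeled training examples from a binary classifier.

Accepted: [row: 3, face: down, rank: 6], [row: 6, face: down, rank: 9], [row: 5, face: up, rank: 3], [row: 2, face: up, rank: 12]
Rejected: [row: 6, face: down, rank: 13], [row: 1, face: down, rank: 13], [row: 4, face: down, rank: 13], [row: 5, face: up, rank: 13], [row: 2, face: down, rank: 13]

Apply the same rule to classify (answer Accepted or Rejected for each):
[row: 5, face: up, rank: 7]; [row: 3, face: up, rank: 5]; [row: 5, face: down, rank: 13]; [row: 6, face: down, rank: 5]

A rule that fits every label: rank ≤ 12 — true of each 'Accepted' example, false of each 'Rejected' one.

Accepted, Accepted, Rejected, Accepted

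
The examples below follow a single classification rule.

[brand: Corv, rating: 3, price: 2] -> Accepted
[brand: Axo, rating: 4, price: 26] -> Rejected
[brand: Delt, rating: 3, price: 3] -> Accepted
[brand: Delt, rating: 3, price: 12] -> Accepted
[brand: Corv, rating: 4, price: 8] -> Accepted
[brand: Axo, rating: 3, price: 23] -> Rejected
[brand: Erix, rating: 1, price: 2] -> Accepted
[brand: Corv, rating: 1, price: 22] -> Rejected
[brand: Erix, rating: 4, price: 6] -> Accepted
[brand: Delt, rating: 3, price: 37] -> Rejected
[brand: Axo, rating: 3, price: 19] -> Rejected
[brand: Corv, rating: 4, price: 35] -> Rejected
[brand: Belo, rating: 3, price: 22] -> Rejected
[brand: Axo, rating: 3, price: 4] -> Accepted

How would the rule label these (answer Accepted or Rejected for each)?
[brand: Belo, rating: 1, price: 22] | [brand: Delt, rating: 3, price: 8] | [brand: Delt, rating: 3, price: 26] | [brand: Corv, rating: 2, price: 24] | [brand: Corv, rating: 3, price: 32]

Rejected, Accepted, Rejected, Rejected, Rejected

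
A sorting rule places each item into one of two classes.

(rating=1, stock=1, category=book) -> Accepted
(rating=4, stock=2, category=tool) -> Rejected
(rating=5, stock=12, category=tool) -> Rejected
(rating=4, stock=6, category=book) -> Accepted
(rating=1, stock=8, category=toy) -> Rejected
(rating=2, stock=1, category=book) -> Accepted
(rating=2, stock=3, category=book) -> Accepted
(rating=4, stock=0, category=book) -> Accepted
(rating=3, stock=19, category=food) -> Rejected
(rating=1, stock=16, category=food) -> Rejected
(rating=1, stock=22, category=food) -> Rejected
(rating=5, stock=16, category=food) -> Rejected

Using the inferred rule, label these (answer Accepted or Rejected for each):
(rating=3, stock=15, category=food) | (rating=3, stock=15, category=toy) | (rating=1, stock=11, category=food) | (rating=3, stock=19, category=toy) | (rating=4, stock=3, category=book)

The distinguishing property — category is book — holds for all the 'Accepted' cases and none of the 'Rejected' cases.
Rejected: (rating=3, stock=15, category=food), since category is food.
Rejected: (rating=3, stock=15, category=toy), since category is toy.
Rejected: (rating=1, stock=11, category=food), since category is food.
Rejected: (rating=3, stock=19, category=toy), since category is toy.
Accepted: (rating=4, stock=3, category=book), since category is book.

Rejected, Rejected, Rejected, Rejected, Accepted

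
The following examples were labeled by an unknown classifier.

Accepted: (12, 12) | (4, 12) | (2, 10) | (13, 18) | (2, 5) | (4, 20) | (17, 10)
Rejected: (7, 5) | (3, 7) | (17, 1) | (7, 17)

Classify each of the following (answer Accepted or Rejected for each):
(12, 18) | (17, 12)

Checking candidate rules against both groups, what survives is: product is even.
(12, 18) → 12·18 = 216 → Accepted.
(17, 12) → 17·12 = 204 → Accepted.

Accepted, Accepted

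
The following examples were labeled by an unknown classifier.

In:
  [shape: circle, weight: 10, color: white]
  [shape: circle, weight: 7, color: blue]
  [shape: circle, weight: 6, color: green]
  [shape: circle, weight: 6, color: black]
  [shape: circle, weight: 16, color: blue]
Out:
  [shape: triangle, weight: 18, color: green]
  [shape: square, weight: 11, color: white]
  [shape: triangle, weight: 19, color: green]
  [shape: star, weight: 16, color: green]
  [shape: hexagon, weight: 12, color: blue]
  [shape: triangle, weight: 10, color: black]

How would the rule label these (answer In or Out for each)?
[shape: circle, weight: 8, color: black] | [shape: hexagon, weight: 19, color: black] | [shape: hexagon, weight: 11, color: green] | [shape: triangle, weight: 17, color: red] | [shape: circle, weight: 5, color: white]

Every 'In' example satisfies: shape is circle. None of the 'Out' examples do.
[shape: circle, weight: 8, color: black] → shape is circle → In.
[shape: hexagon, weight: 19, color: black] → shape is hexagon → Out.
[shape: hexagon, weight: 11, color: green] → shape is hexagon → Out.
[shape: triangle, weight: 17, color: red] → shape is triangle → Out.
[shape: circle, weight: 5, color: white] → shape is circle → In.

In, Out, Out, Out, In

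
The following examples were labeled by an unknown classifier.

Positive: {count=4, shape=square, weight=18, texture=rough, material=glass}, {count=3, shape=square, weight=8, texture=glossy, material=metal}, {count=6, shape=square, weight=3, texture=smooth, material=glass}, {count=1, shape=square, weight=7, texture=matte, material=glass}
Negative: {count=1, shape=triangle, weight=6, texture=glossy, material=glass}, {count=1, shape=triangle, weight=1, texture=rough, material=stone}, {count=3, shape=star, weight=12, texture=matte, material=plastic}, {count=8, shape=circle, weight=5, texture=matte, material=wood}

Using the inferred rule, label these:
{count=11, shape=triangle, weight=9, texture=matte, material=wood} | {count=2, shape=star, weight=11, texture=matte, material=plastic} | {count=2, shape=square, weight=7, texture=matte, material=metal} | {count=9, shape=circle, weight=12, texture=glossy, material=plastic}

One predicate separates the groups cleanly: shape is square.
{count=11, shape=triangle, weight=9, texture=matte, material=wood}: shape is triangle, does not fit → Negative. {count=2, shape=star, weight=11, texture=matte, material=plastic}: shape is star, does not fit → Negative. {count=2, shape=square, weight=7, texture=matte, material=metal}: shape is square, has this property → Positive. {count=9, shape=circle, weight=12, texture=glossy, material=plastic}: shape is circle, does not fit → Negative.

Negative, Negative, Positive, Negative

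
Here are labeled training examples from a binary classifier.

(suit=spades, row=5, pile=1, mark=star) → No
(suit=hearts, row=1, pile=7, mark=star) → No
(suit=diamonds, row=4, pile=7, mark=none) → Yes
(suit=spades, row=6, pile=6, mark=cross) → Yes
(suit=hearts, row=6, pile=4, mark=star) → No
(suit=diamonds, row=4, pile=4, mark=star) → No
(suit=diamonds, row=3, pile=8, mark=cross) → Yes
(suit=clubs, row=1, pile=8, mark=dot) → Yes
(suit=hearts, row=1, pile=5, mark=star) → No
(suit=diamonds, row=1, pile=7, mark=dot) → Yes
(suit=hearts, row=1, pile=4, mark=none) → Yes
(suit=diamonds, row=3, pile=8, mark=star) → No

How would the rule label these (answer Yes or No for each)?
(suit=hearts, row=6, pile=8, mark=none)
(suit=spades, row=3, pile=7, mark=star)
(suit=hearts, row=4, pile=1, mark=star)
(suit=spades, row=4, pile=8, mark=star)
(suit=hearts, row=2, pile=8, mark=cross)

Yes, No, No, No, Yes

Rule: mark is not star. This holds for each 'Yes' example and fails for each 'No' one.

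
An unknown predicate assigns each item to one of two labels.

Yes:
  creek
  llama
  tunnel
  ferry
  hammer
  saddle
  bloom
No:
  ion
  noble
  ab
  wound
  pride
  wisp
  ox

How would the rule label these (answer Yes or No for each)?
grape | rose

No, No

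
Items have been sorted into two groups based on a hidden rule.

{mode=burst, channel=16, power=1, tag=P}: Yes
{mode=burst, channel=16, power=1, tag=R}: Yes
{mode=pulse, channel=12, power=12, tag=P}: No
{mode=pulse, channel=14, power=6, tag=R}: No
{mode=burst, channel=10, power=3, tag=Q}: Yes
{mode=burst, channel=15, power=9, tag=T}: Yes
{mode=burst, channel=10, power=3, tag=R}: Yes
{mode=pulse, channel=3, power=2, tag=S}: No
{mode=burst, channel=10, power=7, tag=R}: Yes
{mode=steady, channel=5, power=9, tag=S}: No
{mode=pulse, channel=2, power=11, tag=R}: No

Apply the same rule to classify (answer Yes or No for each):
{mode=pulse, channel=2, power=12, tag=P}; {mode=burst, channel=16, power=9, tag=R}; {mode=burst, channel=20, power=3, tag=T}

The classifier is using: mode is burst.

No, Yes, Yes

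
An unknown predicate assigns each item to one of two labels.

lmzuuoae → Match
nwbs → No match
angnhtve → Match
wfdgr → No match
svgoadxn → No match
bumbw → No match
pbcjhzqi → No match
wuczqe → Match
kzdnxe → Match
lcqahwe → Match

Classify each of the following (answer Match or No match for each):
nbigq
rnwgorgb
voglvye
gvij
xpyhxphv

The classifier is using: contains 'e'.
nbigq: no 'e', does not fit → No match.
rnwgorgb: no 'e', does not fit → No match.
voglvye: has 'e', meets the rule → Match.
gvij: no 'e', does not fit → No match.
xpyhxphv: no 'e', does not fit → No match.

No match, No match, Match, No match, No match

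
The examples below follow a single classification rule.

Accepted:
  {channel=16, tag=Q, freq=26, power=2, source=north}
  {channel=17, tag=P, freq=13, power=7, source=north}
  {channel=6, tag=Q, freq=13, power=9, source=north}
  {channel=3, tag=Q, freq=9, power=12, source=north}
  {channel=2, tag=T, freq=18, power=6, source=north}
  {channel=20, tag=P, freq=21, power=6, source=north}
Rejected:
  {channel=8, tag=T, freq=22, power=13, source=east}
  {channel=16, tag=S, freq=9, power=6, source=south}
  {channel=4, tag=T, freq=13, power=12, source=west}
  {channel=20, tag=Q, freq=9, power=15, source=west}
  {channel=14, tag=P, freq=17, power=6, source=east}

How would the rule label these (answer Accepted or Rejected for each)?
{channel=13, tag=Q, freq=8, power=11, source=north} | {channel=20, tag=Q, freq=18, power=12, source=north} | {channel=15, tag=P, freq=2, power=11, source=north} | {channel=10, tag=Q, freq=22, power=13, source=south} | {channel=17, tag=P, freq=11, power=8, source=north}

Rule: source is north. This holds for each 'Accepted' example and fails for each 'Rejected' one.
{channel=13, tag=Q, freq=8, power=11, source=north}: source is north — matches, so Accepted. {channel=20, tag=Q, freq=18, power=12, source=north}: source is north — matches, so Accepted. {channel=15, tag=P, freq=2, power=11, source=north}: source is north — matches, so Accepted. {channel=10, tag=Q, freq=22, power=13, source=south}: source is south — doesn't qualify, so Rejected. {channel=17, tag=P, freq=11, power=8, source=north}: source is north — matches, so Accepted.

Accepted, Accepted, Accepted, Rejected, Accepted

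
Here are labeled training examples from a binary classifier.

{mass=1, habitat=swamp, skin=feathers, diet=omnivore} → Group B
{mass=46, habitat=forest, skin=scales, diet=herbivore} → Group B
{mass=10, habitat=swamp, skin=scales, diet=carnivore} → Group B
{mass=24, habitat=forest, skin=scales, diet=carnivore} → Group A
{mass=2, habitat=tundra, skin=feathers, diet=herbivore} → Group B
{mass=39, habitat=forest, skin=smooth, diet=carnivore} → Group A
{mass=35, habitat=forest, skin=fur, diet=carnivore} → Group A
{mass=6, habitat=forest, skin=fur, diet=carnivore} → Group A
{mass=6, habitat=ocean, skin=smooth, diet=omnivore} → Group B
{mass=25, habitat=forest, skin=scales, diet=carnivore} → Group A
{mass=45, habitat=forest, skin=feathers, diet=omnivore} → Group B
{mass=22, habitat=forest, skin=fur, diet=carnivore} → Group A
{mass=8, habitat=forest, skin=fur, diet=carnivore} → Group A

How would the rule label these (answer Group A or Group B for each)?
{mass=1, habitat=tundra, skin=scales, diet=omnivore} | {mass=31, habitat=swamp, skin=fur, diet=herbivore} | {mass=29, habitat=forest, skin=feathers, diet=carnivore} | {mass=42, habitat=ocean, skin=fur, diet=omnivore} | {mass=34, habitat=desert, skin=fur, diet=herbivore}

Group B, Group B, Group A, Group B, Group B

The classifier is using: habitat is forest AND diet is carnivore.
{mass=1, habitat=tundra, skin=scales, diet=omnivore}: habitat is tundra, diet is omnivore — does not pass, so Group B. {mass=31, habitat=swamp, skin=fur, diet=herbivore}: habitat is swamp, diet is herbivore — does not pass, so Group B. {mass=29, habitat=forest, skin=feathers, diet=carnivore}: habitat is forest, diet is carnivore — has this property, so Group A. {mass=42, habitat=ocean, skin=fur, diet=omnivore}: habitat is ocean, diet is omnivore — does not pass, so Group B. {mass=34, habitat=desert, skin=fur, diet=herbivore}: habitat is desert, diet is herbivore — does not pass, so Group B.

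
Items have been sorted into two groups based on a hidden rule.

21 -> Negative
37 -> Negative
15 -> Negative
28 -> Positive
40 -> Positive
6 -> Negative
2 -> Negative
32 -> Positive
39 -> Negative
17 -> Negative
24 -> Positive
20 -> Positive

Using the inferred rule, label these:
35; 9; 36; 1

One predicate separates the groups cleanly: multiple of 4.
35: 35 = 4·8 + 3 — fails the rule, so Negative.
9: 9 = 4·2 + 1 — fails the rule, so Negative.
36: 36 = 4·9 — qualifies, so Positive.
1: 1 = 4·0 + 1 — fails the rule, so Negative.

Negative, Negative, Positive, Negative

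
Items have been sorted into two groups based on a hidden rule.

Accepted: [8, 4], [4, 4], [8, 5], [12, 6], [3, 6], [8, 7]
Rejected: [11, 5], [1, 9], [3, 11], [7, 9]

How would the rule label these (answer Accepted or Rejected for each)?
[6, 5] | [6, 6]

Accepted, Accepted

The simplest hypothesis consistent with all the labels is: product is even.
[6, 5]: 6·5 = 30, passes → Accepted. [6, 6]: 6·6 = 36, passes → Accepted.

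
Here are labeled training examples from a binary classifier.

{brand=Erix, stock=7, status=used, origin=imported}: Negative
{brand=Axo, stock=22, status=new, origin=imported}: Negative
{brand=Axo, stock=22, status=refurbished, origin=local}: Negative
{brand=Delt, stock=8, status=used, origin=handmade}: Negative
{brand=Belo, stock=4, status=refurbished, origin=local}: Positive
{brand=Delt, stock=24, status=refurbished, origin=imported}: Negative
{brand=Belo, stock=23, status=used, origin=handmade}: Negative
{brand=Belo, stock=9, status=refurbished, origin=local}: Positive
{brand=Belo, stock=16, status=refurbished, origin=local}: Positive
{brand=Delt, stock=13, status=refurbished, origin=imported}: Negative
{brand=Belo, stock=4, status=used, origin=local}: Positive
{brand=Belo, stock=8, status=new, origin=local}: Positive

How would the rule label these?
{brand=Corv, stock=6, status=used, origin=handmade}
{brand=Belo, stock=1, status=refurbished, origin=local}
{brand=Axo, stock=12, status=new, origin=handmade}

Negative, Positive, Negative

All 'Positive' examples share one property — brand is Belo AND origin is local — and every 'Negative' example lacks it.
{brand=Corv, stock=6, status=used, origin=handmade} — brand is Corv, origin is handmade, hence Negative.
{brand=Belo, stock=1, status=refurbished, origin=local} — brand is Belo, origin is local, hence Positive.
{brand=Axo, stock=12, status=new, origin=handmade} — brand is Axo, origin is handmade, hence Negative.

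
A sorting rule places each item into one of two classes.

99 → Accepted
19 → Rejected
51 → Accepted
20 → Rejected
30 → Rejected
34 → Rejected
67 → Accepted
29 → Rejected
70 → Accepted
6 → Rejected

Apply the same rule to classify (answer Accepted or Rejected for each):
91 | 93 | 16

A rule that fits every label: at least 51 — true of each 'Accepted' example, false of each 'Rejected' one.
91 — 91 ≥ 51, hence Accepted.
93 — 93 ≥ 51, hence Accepted.
16 — 16 < 51, hence Rejected.

Accepted, Accepted, Rejected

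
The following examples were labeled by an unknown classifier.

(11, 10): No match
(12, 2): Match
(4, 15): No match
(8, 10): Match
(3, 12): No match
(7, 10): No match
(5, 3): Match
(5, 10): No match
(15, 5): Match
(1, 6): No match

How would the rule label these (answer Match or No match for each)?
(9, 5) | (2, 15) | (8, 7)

Match, No match, No match

The common property of the 'Match' items is: sum is even. No 'No match' item has it.
(9, 5) — 9+5 = 14, hence Match.
(2, 15) — 2+15 = 17, hence No match.
(8, 7) — 8+7 = 15, hence No match.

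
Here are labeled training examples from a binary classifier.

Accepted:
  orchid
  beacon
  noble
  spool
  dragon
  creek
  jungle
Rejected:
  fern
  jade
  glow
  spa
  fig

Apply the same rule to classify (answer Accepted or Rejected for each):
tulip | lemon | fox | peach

All 'Accepted' examples share one property — length ≥ 5 — and every 'Rejected' example lacks it.

Accepted, Accepted, Rejected, Accepted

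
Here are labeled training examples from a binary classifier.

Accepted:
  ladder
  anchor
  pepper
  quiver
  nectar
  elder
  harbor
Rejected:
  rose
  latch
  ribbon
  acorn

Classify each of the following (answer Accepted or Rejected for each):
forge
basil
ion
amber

Every 'Accepted' example satisfies: ends with 'r'. None of the 'Rejected' examples do.
forge → ends with 'e' → Rejected. basil → ends with 'l' → Rejected. ion → ends with 'n' → Rejected. amber → ends with 'r' → Accepted.

Rejected, Rejected, Rejected, Accepted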